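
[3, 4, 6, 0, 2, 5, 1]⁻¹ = [3, 6, 4, 0, 1, 5, 2]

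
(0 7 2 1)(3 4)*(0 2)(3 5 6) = (0 7)(1 2)(3 4 5 6)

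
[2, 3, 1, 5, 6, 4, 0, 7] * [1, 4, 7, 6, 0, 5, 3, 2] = [7, 6, 4, 5, 3, 0, 1, 2]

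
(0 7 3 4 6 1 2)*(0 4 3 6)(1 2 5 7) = (0 1 5 7 6 2 4)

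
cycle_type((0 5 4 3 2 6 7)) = 7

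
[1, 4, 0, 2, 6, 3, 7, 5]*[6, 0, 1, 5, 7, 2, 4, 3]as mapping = [0→0, 1→7, 2→6, 3→1, 4→4, 5→5, 6→3, 7→2]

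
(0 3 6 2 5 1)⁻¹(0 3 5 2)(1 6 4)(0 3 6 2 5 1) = (0 2 4)(1 5 3 6)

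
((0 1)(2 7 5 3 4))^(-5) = (0 1)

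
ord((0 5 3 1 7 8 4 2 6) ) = 9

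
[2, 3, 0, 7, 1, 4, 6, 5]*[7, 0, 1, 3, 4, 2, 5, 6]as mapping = [0→1, 1→3, 2→7, 3→6, 4→0, 5→4, 6→5, 7→2]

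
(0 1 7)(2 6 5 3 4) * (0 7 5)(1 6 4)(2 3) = (0 6)(1 5 2 4 3)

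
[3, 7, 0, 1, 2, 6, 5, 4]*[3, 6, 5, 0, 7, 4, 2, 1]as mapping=[0→0, 1→1, 2→3, 3→6, 4→5, 5→2, 6→4, 7→7]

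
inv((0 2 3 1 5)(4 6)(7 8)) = (0 5 1 3 2)(4 6)(7 8)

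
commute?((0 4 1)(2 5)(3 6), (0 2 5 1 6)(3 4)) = no:(0 4 1)(2 5)(3 6) * (0 2 5 1 6)(3 4) = (0 3)(1 2)(4 6), (0 2 5 1 6)(3 4) * (0 4 1)(2 5)(3 6) = (0 5)(1 3)(4 6)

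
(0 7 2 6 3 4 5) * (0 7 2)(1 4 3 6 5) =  (0 2 5 7)(1 4)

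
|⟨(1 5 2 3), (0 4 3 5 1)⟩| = 720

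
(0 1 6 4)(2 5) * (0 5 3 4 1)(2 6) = (1 2 3 4 5 6)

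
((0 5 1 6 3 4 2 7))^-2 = (0 2 3 1)(4 6 5 7)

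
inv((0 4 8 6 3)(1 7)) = (0 3 6 8 4)(1 7)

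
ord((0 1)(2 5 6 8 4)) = 10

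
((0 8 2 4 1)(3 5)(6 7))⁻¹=(0 1 4 2 8)(3 5)(6 7)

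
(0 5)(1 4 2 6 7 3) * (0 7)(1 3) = (0 5 7 1 4 2 6)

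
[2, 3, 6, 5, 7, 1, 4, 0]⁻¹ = [7, 5, 0, 1, 6, 3, 2, 4]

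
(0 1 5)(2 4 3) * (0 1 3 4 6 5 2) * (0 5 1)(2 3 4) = (0 4 2 6 1 3 5)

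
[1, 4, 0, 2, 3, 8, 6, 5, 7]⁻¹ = [2, 0, 3, 4, 1, 7, 6, 8, 5]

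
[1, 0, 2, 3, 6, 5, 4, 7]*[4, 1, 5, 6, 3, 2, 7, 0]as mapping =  [0→1, 1→4, 2→5, 3→6, 4→7, 5→2, 6→3, 7→0]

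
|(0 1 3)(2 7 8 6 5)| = 15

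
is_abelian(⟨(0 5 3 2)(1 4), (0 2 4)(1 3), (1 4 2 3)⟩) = no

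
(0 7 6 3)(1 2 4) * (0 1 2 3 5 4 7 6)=(0 6 5 4 2 7)(1 3)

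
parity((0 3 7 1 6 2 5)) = even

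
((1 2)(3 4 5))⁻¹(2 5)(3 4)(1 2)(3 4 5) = (1 3)(4 5)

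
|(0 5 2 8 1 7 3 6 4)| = 9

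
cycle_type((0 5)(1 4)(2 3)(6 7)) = 2^4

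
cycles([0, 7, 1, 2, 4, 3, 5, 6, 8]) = (1 7 6 5 3 2)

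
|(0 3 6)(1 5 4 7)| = 12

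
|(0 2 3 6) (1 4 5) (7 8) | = 12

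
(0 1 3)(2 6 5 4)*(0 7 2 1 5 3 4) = (0 5)(1 4)(2 6 3 7)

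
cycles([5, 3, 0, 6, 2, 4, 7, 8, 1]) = (0 5 4 2)(1 3 6 7 8)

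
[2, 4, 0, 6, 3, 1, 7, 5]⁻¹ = [2, 5, 0, 4, 1, 7, 3, 6]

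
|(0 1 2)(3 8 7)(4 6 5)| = 3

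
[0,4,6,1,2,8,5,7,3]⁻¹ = [0,3,4,8,1,6,2,7,5]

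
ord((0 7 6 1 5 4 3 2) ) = 8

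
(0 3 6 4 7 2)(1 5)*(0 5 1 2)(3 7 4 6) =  (0 7)(2 5)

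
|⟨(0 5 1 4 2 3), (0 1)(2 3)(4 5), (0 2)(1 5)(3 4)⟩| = 120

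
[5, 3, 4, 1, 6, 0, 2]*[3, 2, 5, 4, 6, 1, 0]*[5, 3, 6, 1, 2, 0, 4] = [3, 2, 4, 6, 5, 1, 0]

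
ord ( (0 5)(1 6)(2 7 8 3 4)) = 10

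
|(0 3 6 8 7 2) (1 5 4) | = 6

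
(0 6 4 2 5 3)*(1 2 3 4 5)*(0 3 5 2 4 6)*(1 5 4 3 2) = (1 3 2 5 6)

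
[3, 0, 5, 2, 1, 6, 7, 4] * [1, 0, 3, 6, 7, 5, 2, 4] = [6, 1, 5, 3, 0, 2, 4, 7]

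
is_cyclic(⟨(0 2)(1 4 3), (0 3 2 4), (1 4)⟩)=no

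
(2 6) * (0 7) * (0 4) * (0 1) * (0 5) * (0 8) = (0 7 4 1 5 8)(2 6)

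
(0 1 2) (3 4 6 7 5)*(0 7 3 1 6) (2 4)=(0 6 3 2 7 5 1 4) 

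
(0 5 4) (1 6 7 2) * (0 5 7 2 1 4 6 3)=(0 7 1 3) (2 4 5 6) 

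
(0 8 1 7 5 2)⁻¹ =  (0 2 5 7 1 8)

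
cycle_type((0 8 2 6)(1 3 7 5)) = 4^2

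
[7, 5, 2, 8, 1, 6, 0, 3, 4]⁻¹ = [6, 4, 2, 7, 8, 1, 5, 0, 3]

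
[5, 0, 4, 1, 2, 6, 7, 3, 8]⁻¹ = [1, 3, 4, 7, 2, 0, 5, 6, 8]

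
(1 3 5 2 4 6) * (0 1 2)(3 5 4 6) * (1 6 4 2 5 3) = (0 6 5)(1 3 2 4)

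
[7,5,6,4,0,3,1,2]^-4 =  [1,0,3,2,6,7,4,5]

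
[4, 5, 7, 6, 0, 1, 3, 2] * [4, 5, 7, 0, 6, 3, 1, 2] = [6, 3, 2, 1, 4, 5, 0, 7]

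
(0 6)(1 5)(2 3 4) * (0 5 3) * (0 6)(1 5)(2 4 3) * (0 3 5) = (0 3 5)(1 2 6)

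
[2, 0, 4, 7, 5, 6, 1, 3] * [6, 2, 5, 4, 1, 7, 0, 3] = [5, 6, 1, 3, 7, 0, 2, 4]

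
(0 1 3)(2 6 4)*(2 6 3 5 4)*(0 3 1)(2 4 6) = (1 5 6 4 2)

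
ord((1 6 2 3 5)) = 5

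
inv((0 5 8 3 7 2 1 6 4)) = (0 4 6 1 2 7 3 8 5)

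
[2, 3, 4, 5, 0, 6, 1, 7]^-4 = [4, 1, 0, 3, 2, 5, 6, 7]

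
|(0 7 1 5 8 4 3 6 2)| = 9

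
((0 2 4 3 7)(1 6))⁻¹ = (0 7 3 4 2)(1 6)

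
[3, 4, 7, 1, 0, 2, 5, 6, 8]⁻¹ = [4, 3, 5, 0, 1, 6, 7, 2, 8]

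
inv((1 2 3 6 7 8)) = (1 8 7 6 3 2)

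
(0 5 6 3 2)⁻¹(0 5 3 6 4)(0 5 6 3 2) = (2 3 4 5 6)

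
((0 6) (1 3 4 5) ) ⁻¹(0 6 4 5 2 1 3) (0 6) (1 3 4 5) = (0 5 1 2 3 4 6) 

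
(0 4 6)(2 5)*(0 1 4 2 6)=(0 2 5 6 1 4)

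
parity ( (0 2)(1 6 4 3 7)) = odd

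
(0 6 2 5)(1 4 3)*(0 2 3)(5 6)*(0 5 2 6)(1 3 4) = (0 2)(4 5 6)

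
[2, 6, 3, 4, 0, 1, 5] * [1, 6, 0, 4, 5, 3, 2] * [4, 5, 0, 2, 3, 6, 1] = [4, 0, 3, 6, 5, 1, 2]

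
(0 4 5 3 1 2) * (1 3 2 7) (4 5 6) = (0 5 2) (1 7) (4 6) 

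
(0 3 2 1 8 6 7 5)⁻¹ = (0 5 7 6 8 1 2 3)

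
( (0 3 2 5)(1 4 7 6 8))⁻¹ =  (0 5 2 3)(1 8 6 7 4)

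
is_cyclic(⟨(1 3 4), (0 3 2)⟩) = no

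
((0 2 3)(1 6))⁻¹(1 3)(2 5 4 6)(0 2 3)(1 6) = (0 6)(1 3 5 4)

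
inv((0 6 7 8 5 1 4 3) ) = (0 3 4 1 5 8 7 6) 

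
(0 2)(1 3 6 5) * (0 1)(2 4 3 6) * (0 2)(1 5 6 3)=(0 4 1 3)(2 5)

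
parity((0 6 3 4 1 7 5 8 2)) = even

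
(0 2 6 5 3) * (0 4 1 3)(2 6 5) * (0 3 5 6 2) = (0 2 6)(1 5 3 4)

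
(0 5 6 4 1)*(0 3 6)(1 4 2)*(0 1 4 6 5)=(1 3 5)(2 4 6)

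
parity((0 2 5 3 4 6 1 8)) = odd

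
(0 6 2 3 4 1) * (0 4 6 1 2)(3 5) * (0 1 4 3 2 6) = (0 4 6 1 3)(2 5)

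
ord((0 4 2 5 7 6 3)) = 7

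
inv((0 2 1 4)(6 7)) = (0 4 1 2)(6 7)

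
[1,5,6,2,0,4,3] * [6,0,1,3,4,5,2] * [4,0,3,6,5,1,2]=[4,1,3,0,2,5,6]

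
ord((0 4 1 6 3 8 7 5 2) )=9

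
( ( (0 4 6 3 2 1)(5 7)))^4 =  (0 2 6)(1 3 4)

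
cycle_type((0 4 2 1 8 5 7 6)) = 8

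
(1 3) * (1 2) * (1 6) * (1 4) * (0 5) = (0 5)(1 3 2 6 4)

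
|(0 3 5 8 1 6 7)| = 7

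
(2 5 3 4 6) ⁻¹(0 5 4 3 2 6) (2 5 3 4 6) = (0 3 6 4 5 2) 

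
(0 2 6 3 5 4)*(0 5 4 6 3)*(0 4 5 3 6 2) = (2 6 4 3 5)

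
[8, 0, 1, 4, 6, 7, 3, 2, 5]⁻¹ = [1, 2, 7, 6, 3, 8, 4, 5, 0]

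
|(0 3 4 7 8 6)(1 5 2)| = 6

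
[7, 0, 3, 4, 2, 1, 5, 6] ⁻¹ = [1, 5, 4, 2, 3, 6, 7, 0] 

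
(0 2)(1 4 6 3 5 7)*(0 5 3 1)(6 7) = (0 2 5 6 1 4 7)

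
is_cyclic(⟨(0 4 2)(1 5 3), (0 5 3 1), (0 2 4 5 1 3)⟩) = no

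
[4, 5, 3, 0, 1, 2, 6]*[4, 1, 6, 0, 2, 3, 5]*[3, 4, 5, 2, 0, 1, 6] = [5, 2, 3, 0, 4, 6, 1]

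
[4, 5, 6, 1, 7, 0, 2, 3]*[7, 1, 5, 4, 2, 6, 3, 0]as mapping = [0→2, 1→6, 2→3, 3→1, 4→0, 5→7, 6→5, 7→4]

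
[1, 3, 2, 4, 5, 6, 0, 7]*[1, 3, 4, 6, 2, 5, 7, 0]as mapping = [0→3, 1→6, 2→4, 3→2, 4→5, 5→7, 6→1, 7→0]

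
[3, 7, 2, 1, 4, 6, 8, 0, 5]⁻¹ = [7, 3, 2, 0, 4, 8, 5, 1, 6]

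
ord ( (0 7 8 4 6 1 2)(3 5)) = 14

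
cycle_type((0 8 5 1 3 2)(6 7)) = 2.6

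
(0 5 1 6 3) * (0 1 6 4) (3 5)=(0 3 1 4) (5 6) 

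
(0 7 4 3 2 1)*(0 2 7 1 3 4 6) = (0 1 2 3 7 6)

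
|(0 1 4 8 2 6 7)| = 7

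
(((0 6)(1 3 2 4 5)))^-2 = (1 4 3 5 2)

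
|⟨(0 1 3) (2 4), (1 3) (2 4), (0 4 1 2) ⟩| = 120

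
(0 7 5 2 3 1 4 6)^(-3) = (0 1 5 6 3 7 4 2)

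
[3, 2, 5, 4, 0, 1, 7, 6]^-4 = [4, 5, 1, 0, 3, 2, 6, 7]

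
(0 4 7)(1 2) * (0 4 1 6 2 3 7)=(0 1 3 7 4)(2 6)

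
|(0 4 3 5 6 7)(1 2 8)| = 6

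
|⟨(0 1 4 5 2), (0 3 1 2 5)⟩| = 360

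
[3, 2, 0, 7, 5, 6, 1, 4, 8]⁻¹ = [2, 6, 1, 0, 7, 4, 5, 3, 8]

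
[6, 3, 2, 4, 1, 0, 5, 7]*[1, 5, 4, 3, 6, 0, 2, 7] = [2, 3, 4, 6, 5, 1, 0, 7]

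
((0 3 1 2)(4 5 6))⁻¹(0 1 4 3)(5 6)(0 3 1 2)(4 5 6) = (1 3 2 5)(4 6)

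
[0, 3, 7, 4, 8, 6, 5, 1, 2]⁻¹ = [0, 7, 8, 1, 3, 6, 5, 2, 4]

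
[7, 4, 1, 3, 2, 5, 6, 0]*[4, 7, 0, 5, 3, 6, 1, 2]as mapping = [0→2, 1→3, 2→7, 3→5, 4→0, 5→6, 6→1, 7→4]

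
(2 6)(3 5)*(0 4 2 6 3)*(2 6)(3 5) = (0 4 6 2 5)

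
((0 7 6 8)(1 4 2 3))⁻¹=(0 8 6 7)(1 3 2 4)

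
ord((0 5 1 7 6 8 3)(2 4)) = 14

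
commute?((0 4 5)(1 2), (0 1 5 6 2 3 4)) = no:(0 4 5)(1 2)*(0 1 5 6 2 3 4) = (1 3 4 6 2 5), (0 1 5 6 2 3 4)*(0 4 5)(1 2) = (0 2 3 5 6 1)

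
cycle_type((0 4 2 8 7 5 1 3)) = 8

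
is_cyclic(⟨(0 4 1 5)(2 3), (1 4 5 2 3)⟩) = no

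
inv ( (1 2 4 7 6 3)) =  (1 3 6 7 4 2)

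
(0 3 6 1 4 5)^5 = (0 5 4 1 6 3)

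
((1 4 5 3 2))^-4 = (1 4 5 3 2)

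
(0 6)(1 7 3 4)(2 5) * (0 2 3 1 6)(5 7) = (1 5 3 4 6 2 7)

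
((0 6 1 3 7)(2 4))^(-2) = (0 3 6 7 1)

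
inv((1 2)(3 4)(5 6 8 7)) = (1 2)(3 4)(5 7 8 6)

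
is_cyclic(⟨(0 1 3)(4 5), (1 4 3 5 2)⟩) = no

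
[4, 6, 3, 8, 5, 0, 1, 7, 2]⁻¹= [5, 6, 8, 2, 0, 4, 1, 7, 3]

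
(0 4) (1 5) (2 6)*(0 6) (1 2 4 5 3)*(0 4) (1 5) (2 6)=(0 1 3 5 6) (2 4) 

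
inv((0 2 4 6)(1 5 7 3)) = (0 6 4 2)(1 3 7 5)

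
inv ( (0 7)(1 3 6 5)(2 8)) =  (0 7)(1 5 6 3)(2 8)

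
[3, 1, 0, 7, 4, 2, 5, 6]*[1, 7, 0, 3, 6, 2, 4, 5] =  [3, 7, 1, 5, 6, 0, 2, 4]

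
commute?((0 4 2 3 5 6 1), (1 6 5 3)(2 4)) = no:(0 4 2 3 5 6 1)*(1 6 5 3)(2 4) = (0 2 1), (1 6 5 3)(2 4)*(0 4 2 3 5 6 1) = (0 4 3)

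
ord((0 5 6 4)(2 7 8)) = 12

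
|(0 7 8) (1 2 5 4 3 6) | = 6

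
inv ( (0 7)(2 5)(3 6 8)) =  (0 7)(2 5)(3 8 6)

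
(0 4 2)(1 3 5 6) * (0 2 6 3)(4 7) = (0 7 4 6 1)(3 5)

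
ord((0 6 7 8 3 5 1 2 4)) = 9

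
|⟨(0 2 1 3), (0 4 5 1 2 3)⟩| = 720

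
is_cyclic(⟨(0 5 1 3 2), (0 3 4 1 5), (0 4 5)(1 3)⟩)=no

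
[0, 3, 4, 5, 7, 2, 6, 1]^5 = [0, 7, 5, 1, 2, 3, 6, 4]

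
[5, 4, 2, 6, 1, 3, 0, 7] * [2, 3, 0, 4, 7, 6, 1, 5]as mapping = [0→6, 1→7, 2→0, 3→1, 4→3, 5→4, 6→2, 7→5]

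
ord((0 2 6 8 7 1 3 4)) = 8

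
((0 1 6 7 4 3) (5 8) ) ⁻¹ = (0 3 4 7 6 1) (5 8) 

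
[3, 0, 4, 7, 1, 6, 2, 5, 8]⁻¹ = [1, 4, 6, 0, 2, 7, 5, 3, 8]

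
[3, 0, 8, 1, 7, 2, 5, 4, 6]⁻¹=[1, 3, 5, 0, 7, 6, 8, 4, 2]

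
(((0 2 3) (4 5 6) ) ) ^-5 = (0 2 3) (4 5 6) 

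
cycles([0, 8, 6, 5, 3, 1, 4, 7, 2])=(1 8 2 6 4 3 5)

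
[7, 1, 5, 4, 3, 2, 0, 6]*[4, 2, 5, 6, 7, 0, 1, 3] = [3, 2, 0, 7, 6, 5, 4, 1]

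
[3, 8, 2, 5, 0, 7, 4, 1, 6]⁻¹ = [4, 7, 2, 0, 6, 3, 8, 5, 1]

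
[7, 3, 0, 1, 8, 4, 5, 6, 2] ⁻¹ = [2, 3, 8, 1, 5, 6, 7, 0, 4] 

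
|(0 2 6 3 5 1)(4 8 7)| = 6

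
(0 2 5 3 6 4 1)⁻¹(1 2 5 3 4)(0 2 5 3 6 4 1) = (0 5 3 6 1)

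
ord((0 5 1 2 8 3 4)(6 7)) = 14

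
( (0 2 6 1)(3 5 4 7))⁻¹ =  (0 1 6 2)(3 7 4 5)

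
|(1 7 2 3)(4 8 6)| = 12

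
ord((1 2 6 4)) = 4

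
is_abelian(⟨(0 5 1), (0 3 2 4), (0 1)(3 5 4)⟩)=no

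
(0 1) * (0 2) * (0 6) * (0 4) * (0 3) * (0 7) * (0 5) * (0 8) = (0 1 2 6 4 3 7 5 8)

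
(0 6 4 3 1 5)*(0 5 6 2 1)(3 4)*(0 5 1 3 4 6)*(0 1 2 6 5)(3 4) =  (0 6 3)(2 4 5)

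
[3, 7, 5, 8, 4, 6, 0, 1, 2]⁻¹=[6, 7, 8, 0, 4, 2, 5, 1, 3]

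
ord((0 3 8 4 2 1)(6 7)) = 6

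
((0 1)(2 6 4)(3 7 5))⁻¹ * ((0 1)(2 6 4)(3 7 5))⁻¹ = (2 6 4)(3 7 5)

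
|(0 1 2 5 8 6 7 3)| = 8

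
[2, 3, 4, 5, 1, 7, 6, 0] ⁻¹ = [7, 4, 0, 1, 2, 3, 6, 5] 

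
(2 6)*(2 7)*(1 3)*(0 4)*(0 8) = (0 4 8)(1 3)(2 6 7)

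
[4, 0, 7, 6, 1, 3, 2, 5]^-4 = [1, 4, 7, 6, 0, 3, 2, 5]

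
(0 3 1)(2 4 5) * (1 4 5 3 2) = (0 2 5 1)(3 4)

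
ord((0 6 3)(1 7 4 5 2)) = 15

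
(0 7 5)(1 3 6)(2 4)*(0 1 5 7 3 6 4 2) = (0 3 4)(1 6 5)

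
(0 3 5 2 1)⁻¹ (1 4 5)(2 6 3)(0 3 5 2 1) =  (0 4 2)(1 6 5)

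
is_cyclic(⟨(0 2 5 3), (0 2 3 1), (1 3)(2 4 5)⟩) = no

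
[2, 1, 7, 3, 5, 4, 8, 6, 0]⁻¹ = [8, 1, 0, 3, 5, 4, 7, 2, 6]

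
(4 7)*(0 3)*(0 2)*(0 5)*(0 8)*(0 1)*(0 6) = (0 3 2 5 8 1 6)(4 7)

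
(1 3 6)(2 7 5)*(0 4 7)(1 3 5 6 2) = (0 4 7 6 3 2)(1 5)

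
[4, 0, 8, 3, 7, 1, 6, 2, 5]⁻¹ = [1, 5, 7, 3, 0, 8, 6, 4, 2]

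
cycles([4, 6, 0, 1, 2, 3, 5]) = (0 4 2)(1 6 5 3)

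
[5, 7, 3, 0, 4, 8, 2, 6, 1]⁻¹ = [3, 8, 6, 2, 4, 0, 7, 1, 5]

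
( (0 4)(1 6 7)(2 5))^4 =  (1 6 7)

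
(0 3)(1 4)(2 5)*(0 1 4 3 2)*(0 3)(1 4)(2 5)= (0 5 3 4 1)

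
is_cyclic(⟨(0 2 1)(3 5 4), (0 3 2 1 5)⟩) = no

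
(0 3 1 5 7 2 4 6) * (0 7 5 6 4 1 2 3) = (1 6 7 3 2)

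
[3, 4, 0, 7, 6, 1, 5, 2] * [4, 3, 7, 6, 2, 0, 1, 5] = [6, 2, 4, 5, 1, 3, 0, 7]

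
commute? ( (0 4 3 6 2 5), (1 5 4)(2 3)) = no: (0 4 3 6 2 5) * (1 5 4)(2 3) = (0 1 5)(2 4)(3 6), (1 5 4)(2 3) * (0 4 3 6 2 5) = (0 4 1)(2 6)(3 5)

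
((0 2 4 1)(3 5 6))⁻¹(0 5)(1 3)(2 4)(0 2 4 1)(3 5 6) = (0 5)(1 4)(2 6)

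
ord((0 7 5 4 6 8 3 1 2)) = 9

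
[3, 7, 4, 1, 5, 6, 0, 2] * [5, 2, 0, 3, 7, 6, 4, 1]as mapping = [0→3, 1→1, 2→7, 3→2, 4→6, 5→4, 6→5, 7→0]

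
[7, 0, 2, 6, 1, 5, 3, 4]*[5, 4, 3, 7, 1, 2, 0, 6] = [6, 5, 3, 0, 4, 2, 7, 1]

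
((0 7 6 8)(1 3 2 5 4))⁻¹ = (0 8 6 7)(1 4 5 2 3)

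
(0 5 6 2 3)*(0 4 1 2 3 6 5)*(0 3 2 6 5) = (0 3 4 1 6 2 5) 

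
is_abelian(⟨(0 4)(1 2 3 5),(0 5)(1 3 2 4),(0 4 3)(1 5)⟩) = no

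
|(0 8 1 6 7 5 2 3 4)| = 9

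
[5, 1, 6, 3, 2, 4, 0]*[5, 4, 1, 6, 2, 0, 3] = [0, 4, 3, 6, 1, 2, 5]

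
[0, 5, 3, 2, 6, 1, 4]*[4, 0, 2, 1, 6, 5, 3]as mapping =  [0→4, 1→5, 2→1, 3→2, 4→3, 5→0, 6→6]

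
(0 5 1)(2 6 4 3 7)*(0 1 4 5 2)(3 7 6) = (0 2 3 6 5 4 7)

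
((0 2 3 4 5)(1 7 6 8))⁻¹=(0 5 4 3 2)(1 8 6 7)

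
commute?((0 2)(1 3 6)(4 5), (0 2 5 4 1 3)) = no:(0 2)(1 3 6)(4 5)*(0 2 5 4 1 3) = (0 5 1)(3 6), (0 2 5 4 1 3)*(0 2)(1 3 6)(4 5) = (1 6)(2 4 3)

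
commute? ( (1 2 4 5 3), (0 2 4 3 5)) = no: (1 2 4 5 3)*(0 2 4 3 5) = (0 2 3 1 4), (0 2 4 3 5)*(1 2 4 5 3) = (0 4 1 2 5)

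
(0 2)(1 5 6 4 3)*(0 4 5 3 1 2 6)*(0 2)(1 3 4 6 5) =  (0 5 2 6 1 4 3)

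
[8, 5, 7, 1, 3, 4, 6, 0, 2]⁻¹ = [7, 3, 8, 4, 5, 1, 6, 2, 0]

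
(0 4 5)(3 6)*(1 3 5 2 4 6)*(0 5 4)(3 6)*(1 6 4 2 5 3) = (0 1 4 5 3 6 2)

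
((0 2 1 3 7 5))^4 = (0 7 1)(2 5 3)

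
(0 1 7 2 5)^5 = ()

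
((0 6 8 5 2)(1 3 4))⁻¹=(0 2 5 8 6)(1 4 3)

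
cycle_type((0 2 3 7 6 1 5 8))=8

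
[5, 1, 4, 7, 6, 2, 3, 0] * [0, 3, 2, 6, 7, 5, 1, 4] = [5, 3, 7, 4, 1, 2, 6, 0] 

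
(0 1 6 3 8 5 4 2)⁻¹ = (0 2 4 5 8 3 6 1)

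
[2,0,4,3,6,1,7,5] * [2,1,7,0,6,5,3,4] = [7,2,6,0,3,1,4,5]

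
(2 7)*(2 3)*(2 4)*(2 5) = (2 7 3 4 5)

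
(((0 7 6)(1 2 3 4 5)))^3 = (1 4 2 5 3)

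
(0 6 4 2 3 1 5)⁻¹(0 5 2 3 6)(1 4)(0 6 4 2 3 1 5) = (0 3 1 4 6)(2 5)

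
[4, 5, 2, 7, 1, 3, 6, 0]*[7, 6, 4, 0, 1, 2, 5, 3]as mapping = [0→1, 1→2, 2→4, 3→3, 4→6, 5→0, 6→5, 7→7]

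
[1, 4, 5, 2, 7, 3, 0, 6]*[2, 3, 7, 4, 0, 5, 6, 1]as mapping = [0→3, 1→0, 2→5, 3→7, 4→1, 5→4, 6→2, 7→6]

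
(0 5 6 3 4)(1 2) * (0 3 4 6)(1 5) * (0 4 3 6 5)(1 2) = (0 2)(3 5 4 6)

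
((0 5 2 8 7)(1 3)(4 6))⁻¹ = (0 7 8 2 5)(1 3)(4 6)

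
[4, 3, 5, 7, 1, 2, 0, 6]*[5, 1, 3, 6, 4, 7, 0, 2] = [4, 6, 7, 2, 1, 3, 5, 0]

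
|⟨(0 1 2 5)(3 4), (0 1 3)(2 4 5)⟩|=360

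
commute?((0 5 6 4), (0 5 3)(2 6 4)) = no:(0 5 6 4) * (0 5 3)(2 6 4) = (0 3)(2 6)(4 5), (0 5 3)(2 6 4) * (0 5 6 4) = (0 6)(2 4)(3 5)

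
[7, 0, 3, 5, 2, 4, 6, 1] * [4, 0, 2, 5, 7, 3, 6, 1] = [1, 4, 5, 3, 2, 7, 6, 0]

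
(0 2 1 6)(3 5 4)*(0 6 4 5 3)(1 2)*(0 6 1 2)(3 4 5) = (0 2)(1 5 3 4 6)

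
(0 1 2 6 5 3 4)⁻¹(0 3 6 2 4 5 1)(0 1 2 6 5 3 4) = (0 3 2 1 4 5 6)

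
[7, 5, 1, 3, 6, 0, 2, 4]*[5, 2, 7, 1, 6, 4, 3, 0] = [0, 4, 2, 1, 3, 5, 7, 6]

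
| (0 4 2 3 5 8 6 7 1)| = 9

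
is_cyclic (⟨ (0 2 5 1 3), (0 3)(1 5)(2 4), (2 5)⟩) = no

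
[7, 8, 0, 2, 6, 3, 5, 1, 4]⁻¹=[2, 7, 3, 5, 8, 6, 4, 0, 1]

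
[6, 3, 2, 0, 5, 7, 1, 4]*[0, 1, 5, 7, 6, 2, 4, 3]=[4, 7, 5, 0, 2, 3, 1, 6]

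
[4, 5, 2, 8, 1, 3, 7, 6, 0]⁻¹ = [8, 4, 2, 5, 0, 1, 7, 6, 3]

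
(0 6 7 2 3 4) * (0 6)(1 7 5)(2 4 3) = (1 7 4 6 5)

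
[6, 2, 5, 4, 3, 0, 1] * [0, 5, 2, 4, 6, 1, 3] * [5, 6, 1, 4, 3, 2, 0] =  [4, 1, 6, 0, 3, 5, 2]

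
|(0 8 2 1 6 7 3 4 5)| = 9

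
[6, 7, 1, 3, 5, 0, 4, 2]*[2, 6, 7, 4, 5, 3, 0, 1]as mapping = [0→0, 1→1, 2→6, 3→4, 4→3, 5→2, 6→5, 7→7]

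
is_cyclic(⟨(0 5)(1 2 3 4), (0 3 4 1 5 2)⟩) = no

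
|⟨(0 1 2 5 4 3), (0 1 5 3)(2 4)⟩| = 720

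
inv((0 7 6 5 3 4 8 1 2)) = (0 2 1 8 4 3 5 6 7)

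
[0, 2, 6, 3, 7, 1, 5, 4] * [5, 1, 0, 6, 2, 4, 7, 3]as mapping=[0→5, 1→0, 2→7, 3→6, 4→3, 5→1, 6→4, 7→2]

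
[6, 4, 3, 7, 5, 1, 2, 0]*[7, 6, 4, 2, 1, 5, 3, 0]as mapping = [0→3, 1→1, 2→2, 3→0, 4→5, 5→6, 6→4, 7→7]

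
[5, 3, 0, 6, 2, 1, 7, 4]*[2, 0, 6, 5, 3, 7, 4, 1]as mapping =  [0→7, 1→5, 2→2, 3→4, 4→6, 5→0, 6→1, 7→3]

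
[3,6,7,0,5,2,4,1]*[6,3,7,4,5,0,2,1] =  [4,2,1,6,0,7,5,3]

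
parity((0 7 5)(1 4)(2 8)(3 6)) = odd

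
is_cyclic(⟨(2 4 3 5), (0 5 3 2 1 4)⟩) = no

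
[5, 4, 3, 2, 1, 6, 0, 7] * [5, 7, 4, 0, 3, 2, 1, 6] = [2, 3, 0, 4, 7, 1, 5, 6]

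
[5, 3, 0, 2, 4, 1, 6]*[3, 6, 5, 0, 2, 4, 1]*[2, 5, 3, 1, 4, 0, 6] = [4, 2, 1, 0, 3, 6, 5]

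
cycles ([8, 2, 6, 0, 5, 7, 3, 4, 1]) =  (0 8 1 2 6 3)(4 5 7)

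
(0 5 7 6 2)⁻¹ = (0 2 6 7 5)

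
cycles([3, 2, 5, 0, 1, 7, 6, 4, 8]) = (0 3)(1 2 5 7 4)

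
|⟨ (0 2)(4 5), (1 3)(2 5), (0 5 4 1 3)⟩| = 360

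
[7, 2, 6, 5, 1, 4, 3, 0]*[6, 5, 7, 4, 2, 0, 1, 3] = [3, 7, 1, 0, 5, 2, 4, 6]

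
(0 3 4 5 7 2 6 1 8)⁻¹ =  (0 8 1 6 2 7 5 4 3)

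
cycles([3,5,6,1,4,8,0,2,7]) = (0 3 1 5 8 7 2 6)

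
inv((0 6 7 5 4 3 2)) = (0 2 3 4 5 7 6)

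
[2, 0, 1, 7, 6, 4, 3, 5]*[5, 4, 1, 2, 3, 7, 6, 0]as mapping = [0→1, 1→5, 2→4, 3→0, 4→6, 5→3, 6→2, 7→7]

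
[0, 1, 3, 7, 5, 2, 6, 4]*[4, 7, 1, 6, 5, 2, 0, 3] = [4, 7, 6, 3, 2, 1, 0, 5]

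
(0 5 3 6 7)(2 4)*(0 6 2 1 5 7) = (0 7 6)(1 5 3 2 4)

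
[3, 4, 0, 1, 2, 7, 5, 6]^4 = [2, 3, 4, 0, 1, 7, 5, 6]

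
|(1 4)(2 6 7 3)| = 4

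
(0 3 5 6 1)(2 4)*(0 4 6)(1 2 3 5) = (0 5)(1 4 3)(2 6)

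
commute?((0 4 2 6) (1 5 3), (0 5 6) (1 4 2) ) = no:(0 4 2 6) (1 5 3)*(0 5 6) (1 4 2) = (0 2) (1 6 5 3 4), (0 5 6) (1 4 2)*(0 4 2 6) (1 5 3) = (0 3 1 2 5) (4 6) 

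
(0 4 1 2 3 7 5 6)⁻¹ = (0 6 5 7 3 2 1 4)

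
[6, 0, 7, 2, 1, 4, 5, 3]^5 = [0, 1, 3, 7, 4, 5, 6, 2]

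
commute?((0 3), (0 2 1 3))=no:(0 3)*(0 2 1 3)=(1 3 2), (0 2 1 3)*(0 3)=(0 2 1)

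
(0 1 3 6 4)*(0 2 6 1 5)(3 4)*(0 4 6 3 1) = (0 5 4 2 3)(1 6)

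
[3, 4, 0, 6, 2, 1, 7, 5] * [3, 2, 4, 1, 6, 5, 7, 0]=[1, 6, 3, 7, 4, 2, 0, 5]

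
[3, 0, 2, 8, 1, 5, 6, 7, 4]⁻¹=[1, 4, 2, 0, 8, 5, 6, 7, 3]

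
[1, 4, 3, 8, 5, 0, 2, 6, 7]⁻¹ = [5, 0, 6, 2, 1, 4, 7, 8, 3]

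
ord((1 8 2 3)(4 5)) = 4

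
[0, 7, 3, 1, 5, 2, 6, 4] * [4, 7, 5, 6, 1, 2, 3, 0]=[4, 0, 6, 7, 2, 5, 3, 1]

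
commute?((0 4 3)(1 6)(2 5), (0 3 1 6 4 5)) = no:(0 4 3)(1 6)(2 5) * (0 3 1 6 4 5) = (0 5 2)(1 4), (0 3 1 6 4 5) * (0 4 3)(1 6)(2 5) = (2 5 4)(3 6)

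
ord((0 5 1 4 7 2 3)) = 7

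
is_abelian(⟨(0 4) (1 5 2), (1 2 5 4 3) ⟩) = no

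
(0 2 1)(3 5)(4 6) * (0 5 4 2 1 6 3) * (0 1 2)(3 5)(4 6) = (0 2 4 5 1 3 6)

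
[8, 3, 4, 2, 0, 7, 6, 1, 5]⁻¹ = [4, 7, 3, 1, 2, 8, 6, 5, 0]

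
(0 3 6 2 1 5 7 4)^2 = (0 6 1 7)(2 5 4 3)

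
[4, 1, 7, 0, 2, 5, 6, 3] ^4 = [3, 1, 4, 7, 0, 5, 6, 2] 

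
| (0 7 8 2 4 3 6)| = 7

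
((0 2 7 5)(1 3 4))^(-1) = (0 5 7 2)(1 4 3)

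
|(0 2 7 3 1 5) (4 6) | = 6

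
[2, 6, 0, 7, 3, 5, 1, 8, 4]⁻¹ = [2, 6, 0, 4, 8, 5, 1, 3, 7]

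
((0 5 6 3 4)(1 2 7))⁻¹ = (0 4 3 6 5)(1 7 2)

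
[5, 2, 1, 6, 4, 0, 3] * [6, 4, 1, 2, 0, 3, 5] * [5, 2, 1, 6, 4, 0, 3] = [6, 2, 4, 0, 5, 3, 1]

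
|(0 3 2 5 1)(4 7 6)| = 15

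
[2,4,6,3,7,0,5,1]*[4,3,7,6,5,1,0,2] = [7,5,0,6,2,4,1,3]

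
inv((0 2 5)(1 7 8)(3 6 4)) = (0 5 2)(1 8 7)(3 4 6)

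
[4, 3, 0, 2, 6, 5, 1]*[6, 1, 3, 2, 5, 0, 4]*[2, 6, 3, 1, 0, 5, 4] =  [5, 3, 4, 1, 0, 2, 6]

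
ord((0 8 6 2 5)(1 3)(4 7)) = 10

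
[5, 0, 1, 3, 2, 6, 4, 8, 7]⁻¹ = [1, 2, 4, 3, 6, 0, 5, 8, 7]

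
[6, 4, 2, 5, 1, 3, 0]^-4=[0, 1, 2, 3, 4, 5, 6]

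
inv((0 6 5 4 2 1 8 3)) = (0 3 8 1 2 4 5 6)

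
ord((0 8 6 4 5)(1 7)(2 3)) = 10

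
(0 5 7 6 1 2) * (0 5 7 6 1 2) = (0 7 1)(2 5 6)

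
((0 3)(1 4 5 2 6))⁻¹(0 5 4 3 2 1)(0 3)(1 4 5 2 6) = (0 6 4 3 2 5)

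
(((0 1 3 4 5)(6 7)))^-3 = (0 3 5 1 4)(6 7)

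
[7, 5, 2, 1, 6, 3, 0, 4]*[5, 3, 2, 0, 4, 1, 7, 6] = [6, 1, 2, 3, 7, 0, 5, 4]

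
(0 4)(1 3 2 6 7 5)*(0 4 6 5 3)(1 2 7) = (0 6 1)(2 5)(3 7)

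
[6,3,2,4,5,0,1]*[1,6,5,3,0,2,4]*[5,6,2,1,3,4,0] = [3,1,4,5,2,6,0]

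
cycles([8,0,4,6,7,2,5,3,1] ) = (0 8 1)(2 4 7 3 6 5)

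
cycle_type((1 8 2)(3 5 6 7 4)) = 3.5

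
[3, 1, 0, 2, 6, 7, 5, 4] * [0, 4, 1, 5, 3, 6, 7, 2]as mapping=[0→5, 1→4, 2→0, 3→1, 4→7, 5→2, 6→6, 7→3]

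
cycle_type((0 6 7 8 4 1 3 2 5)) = 9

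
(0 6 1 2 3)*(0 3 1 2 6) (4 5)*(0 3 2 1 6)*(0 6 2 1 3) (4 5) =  (1 6 3) 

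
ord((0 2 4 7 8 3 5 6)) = 8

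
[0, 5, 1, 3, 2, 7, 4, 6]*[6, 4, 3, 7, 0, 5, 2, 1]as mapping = [0→6, 1→5, 2→4, 3→7, 4→3, 5→1, 6→0, 7→2]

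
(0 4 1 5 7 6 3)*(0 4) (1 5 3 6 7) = (1 3 4 5) 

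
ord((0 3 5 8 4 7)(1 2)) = 6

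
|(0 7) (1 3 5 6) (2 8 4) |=12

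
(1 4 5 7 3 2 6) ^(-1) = (1 6 2 3 7 5 4) 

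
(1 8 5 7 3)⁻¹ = (1 3 7 5 8)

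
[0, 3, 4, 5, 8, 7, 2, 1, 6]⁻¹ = [0, 7, 6, 1, 2, 3, 8, 5, 4]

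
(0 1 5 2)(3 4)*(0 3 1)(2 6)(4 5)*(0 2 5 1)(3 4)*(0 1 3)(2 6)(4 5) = (0 6 4 1)(2 5)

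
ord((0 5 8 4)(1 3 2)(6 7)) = 12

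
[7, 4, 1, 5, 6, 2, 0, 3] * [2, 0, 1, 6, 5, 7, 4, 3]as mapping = [0→3, 1→5, 2→0, 3→7, 4→4, 5→1, 6→2, 7→6]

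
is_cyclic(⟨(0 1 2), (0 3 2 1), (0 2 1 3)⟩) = no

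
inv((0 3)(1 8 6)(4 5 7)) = (0 3)(1 6 8)(4 7 5)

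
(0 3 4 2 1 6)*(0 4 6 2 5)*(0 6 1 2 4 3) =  (1 4 5 6 3)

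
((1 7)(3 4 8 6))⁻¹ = (1 7)(3 6 8 4)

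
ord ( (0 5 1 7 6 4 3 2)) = 8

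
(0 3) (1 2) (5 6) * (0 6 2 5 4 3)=(1 5 2) (3 6 4) 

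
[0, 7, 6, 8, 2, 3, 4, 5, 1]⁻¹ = [0, 8, 4, 5, 6, 7, 2, 1, 3]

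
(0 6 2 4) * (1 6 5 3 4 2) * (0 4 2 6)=(0 5 3 2 6 1) 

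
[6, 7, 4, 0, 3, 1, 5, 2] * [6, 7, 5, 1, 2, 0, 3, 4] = [3, 4, 2, 6, 1, 7, 0, 5] 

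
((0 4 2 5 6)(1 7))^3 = (0 5 4 6 2)(1 7)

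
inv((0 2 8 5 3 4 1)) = (0 1 4 3 5 8 2)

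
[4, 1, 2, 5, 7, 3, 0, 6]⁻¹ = [6, 1, 2, 5, 0, 3, 7, 4]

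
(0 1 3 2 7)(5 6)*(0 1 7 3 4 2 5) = (0 7 1 4 2 3 5 6)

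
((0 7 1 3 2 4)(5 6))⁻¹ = (0 4 2 3 1 7)(5 6)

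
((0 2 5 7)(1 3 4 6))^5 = (0 2 5 7)(1 3 4 6)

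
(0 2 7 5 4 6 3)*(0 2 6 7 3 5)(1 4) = (0 6 5 1 4 7)(2 3)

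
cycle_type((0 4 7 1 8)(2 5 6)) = 3.5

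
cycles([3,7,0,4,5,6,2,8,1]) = (0 3 4 5 6 2)(1 7 8)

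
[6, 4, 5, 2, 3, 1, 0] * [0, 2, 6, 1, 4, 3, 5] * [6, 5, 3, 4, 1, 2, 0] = [2, 1, 4, 0, 5, 3, 6]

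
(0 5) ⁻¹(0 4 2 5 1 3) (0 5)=(0 1 3 5 4 2) 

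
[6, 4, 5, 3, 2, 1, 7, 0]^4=[6, 1, 2, 3, 4, 5, 7, 0]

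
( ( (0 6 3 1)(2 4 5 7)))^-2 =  (0 3)(1 6)(2 5)(4 7)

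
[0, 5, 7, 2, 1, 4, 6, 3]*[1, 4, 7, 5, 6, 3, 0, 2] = [1, 3, 2, 7, 4, 6, 0, 5]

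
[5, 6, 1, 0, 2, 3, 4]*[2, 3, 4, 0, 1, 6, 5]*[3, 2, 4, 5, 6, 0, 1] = [1, 0, 5, 4, 6, 3, 2]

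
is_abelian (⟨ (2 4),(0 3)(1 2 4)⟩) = no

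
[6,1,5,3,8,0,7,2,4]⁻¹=[5,1,7,3,8,2,0,6,4]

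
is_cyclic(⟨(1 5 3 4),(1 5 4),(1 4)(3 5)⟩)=no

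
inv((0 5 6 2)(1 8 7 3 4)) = (0 2 6 5)(1 4 3 7 8)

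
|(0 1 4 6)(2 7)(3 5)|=4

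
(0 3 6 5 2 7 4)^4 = (0 2 3 7 6 4 5)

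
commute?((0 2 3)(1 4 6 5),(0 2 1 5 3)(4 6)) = no:(0 2 3)(1 4 6 5)*(0 2 1 5 3)(4 6) = (0 1 6 3 2),(0 2 1 5 3)(4 6)*(0 2 3)(1 4 6 5) = (0 3 2 4 5)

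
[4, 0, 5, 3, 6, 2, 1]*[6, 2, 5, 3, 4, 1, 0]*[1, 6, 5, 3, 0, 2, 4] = [0, 4, 6, 3, 1, 2, 5]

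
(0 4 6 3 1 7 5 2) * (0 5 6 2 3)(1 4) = (0 1 7 6)(2 5 3 4)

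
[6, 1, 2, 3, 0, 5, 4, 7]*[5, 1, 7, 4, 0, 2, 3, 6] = [3, 1, 7, 4, 5, 2, 0, 6]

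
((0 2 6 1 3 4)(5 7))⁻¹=(0 4 3 1 6 2)(5 7)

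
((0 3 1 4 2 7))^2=(0 1 2)(3 4 7)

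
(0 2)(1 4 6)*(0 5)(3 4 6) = (0 2 5)(1 6)(3 4)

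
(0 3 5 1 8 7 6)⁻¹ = (0 6 7 8 1 5 3)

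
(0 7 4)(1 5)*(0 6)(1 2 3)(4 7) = (0 4 6)(1 5 2 3)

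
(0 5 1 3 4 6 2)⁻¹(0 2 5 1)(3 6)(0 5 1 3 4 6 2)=(0 1 3 5)(2 4)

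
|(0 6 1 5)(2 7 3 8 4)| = 20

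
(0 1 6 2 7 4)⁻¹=(0 4 7 2 6 1)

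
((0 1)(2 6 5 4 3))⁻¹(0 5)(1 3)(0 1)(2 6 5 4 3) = (0 2)(1 4)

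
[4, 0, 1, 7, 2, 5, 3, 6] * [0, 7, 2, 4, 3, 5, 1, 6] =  [3, 0, 7, 6, 2, 5, 4, 1]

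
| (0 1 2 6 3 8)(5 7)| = 6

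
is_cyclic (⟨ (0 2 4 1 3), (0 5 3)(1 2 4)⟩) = no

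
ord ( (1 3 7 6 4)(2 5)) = 10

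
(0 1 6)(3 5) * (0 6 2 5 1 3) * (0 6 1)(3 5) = (0 5 6 1 2 3)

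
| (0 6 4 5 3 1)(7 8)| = 6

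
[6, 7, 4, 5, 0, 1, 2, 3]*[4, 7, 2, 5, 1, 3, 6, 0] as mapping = [0→6, 1→0, 2→1, 3→3, 4→4, 5→7, 6→2, 7→5] 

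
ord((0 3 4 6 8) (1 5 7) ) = 15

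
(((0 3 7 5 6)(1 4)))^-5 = (1 4)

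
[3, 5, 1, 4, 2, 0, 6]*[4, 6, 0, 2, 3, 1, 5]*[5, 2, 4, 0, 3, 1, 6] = [4, 2, 6, 0, 5, 3, 1] 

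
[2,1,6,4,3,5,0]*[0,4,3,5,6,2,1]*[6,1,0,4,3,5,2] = [4,3,1,2,5,0,6]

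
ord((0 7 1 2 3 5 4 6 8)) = 9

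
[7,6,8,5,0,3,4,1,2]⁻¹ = [4,7,8,5,6,3,1,0,2]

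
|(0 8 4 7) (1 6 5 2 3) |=20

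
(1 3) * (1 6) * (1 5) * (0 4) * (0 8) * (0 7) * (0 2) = (0 4 8 7 2)(1 3 6 5)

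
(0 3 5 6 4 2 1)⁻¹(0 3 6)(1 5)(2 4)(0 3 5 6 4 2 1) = (0 6)(1 2)(3 5 4)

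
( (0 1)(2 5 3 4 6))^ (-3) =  (0 1)(2 3 6 5 4)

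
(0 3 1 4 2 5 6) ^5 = (0 5 4 3 6 2 1) 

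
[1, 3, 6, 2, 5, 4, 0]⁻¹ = [6, 0, 3, 1, 5, 4, 2]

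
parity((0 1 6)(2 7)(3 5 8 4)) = even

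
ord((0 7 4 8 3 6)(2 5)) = 6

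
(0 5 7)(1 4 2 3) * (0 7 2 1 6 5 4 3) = (0 4 1 3 6 5 2)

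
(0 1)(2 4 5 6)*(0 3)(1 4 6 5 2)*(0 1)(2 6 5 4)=(0 2 5 4 6)(1 3)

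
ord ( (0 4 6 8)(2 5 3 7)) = 4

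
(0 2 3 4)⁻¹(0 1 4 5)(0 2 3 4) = (0 5 2 1)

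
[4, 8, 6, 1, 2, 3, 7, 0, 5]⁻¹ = [7, 3, 4, 5, 0, 8, 2, 6, 1]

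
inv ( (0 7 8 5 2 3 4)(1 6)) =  (0 4 3 2 5 8 7)(1 6)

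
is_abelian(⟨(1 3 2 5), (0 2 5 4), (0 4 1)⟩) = no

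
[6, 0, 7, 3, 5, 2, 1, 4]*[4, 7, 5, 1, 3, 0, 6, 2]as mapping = [0→6, 1→4, 2→2, 3→1, 4→0, 5→5, 6→7, 7→3]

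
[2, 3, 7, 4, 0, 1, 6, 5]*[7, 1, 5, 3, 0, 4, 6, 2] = [5, 3, 2, 0, 7, 1, 6, 4]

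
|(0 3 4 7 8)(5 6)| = 10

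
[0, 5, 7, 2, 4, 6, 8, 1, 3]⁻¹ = [0, 7, 3, 8, 4, 1, 5, 2, 6]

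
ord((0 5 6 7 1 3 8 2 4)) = 9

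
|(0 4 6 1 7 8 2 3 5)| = 9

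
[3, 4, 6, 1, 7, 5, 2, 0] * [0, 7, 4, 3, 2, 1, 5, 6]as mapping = [0→3, 1→2, 2→5, 3→7, 4→6, 5→1, 6→4, 7→0]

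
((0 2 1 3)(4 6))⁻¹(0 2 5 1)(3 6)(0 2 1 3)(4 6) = (0 4)(1 5 3 2)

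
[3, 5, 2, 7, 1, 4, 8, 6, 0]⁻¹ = [8, 4, 2, 0, 5, 1, 7, 3, 6]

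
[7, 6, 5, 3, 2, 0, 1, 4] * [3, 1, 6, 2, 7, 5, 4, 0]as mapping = [0→0, 1→4, 2→5, 3→2, 4→6, 5→3, 6→1, 7→7]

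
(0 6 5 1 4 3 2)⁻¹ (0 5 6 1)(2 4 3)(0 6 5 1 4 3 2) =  (0 3 2)(1 5 4 6)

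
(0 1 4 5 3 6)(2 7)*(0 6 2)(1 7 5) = (0 7)(1 4)(2 5 3)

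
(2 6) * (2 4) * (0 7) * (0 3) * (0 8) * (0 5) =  (0 7 3 8 5)(2 6 4)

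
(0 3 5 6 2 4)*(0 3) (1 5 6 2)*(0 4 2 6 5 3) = (0 4) (1 3 5 6) 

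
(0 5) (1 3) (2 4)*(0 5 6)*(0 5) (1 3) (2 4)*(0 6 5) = (0 5 6) 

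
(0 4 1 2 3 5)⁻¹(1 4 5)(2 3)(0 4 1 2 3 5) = (0 2 1)(3 5)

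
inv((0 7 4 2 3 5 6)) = (0 6 5 3 2 4 7)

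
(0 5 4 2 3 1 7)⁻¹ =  (0 7 1 3 2 4 5)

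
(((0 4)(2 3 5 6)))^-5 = (0 4)(2 6 5 3)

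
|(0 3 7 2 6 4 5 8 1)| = 9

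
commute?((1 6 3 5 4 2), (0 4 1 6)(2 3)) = no:(1 6 3 5 4 2)*(0 4 1 6)(2 3) = (0 4 3 5 1)(2 6), (0 4 1 6)(2 3)*(1 6 3 5 4 2) = (0 2 5 4 6)(1 3)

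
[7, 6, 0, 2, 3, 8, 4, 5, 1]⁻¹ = [2, 8, 3, 4, 6, 7, 1, 0, 5]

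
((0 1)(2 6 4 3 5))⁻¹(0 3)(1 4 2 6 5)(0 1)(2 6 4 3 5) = (0 3 6 4 2)(1 5)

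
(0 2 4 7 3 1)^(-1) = (0 1 3 7 4 2)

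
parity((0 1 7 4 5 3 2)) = even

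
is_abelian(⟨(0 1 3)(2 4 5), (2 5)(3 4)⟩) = no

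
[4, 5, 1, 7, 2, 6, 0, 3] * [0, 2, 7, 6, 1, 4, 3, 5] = [1, 4, 2, 5, 7, 3, 0, 6]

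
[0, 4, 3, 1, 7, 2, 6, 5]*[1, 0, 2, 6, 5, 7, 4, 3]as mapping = [0→1, 1→5, 2→6, 3→0, 4→3, 5→2, 6→4, 7→7]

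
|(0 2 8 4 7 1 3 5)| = 8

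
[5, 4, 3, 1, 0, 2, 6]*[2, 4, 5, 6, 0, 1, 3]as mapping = [0→1, 1→0, 2→6, 3→4, 4→2, 5→5, 6→3]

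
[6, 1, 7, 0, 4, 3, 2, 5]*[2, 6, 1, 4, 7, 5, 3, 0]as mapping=[0→3, 1→6, 2→0, 3→2, 4→7, 5→4, 6→1, 7→5]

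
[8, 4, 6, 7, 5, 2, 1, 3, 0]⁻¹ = [8, 6, 5, 7, 1, 4, 2, 3, 0]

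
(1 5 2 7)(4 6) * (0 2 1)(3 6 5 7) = (0 2 3 6 4 5 1 7)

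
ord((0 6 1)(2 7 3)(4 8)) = 6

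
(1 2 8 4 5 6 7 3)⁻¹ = (1 3 7 6 5 4 8 2)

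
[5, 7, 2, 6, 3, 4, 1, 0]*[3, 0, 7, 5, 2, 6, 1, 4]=[6, 4, 7, 1, 5, 2, 0, 3]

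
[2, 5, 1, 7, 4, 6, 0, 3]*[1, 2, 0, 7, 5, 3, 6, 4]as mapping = [0→0, 1→3, 2→2, 3→4, 4→5, 5→6, 6→1, 7→7]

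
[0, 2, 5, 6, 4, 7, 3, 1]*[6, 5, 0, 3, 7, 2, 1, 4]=[6, 0, 2, 1, 7, 4, 3, 5]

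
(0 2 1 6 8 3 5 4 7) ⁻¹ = (0 7 4 5 3 8 6 1 2) 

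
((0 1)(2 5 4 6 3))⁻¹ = (0 1)(2 3 6 4 5)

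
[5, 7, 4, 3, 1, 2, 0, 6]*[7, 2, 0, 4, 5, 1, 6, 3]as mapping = [0→1, 1→3, 2→5, 3→4, 4→2, 5→0, 6→7, 7→6]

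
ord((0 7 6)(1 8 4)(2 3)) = 6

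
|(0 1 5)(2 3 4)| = 3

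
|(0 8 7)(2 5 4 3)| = 12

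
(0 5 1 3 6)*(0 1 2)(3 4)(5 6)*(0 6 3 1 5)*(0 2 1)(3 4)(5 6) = (0 4)(1 3 2 5)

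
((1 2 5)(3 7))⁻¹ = (1 5 2)(3 7)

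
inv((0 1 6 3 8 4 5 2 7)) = (0 7 2 5 4 8 3 6 1)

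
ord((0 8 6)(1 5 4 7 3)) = 15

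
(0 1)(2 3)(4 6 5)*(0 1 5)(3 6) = (0 5 4 3 2 6)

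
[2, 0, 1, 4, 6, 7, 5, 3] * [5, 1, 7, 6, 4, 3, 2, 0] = [7, 5, 1, 4, 2, 0, 3, 6]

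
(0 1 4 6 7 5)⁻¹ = (0 5 7 6 4 1)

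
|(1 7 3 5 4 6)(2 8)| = 6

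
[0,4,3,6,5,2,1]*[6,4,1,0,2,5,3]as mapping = [0→6,1→2,2→0,3→3,4→5,5→1,6→4]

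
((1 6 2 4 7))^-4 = (1 6 2 4 7)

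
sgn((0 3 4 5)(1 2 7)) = -1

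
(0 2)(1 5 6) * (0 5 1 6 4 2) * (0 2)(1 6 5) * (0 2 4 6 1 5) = (0 4 2 5 6)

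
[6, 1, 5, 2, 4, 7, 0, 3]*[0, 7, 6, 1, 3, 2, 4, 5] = [4, 7, 2, 6, 3, 5, 0, 1] 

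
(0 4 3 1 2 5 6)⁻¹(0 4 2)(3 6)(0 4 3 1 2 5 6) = (0 1)(3 5 4)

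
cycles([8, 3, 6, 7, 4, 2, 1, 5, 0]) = (0 8)(1 3 7 5 2 6)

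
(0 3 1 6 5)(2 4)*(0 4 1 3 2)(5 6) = (0 2 1 5 4)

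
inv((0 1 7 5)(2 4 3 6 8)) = (0 5 7 1)(2 8 6 3 4)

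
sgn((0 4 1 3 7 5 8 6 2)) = 1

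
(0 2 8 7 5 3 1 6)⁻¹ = (0 6 1 3 5 7 8 2)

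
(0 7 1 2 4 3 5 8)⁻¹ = (0 8 5 3 4 2 1 7)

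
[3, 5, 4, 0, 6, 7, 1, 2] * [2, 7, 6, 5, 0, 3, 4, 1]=[5, 3, 0, 2, 4, 1, 7, 6]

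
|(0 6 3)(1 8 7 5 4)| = 15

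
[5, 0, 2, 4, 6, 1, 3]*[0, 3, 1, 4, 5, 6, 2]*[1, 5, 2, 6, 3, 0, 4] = [4, 1, 5, 0, 2, 6, 3]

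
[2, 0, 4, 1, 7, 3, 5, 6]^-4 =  [6, 7, 5, 4, 3, 2, 0, 1]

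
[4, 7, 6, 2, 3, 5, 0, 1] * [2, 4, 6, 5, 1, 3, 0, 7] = [1, 7, 0, 6, 5, 3, 2, 4]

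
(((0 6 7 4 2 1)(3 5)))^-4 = (0 7 2)(1 6 4)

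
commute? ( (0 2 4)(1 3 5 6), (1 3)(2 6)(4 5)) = no: (0 2 4)(1 3 5 6)*(1 3)(2 6)(4 5) = (0 6 3 4)(2 5), (1 3)(2 6)(4 5)*(0 2 4)(1 3 5 6) = (0 2 1 5)(4 6)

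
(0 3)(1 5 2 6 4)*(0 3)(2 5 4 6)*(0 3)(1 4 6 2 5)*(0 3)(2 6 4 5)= (1 4 5)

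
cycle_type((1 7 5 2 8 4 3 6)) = 8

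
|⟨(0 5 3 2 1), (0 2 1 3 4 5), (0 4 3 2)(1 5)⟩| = 720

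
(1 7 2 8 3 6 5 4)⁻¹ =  (1 4 5 6 3 8 2 7)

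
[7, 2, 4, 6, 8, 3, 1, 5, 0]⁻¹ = [8, 6, 1, 5, 2, 7, 3, 0, 4]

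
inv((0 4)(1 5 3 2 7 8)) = (0 4)(1 8 7 2 3 5)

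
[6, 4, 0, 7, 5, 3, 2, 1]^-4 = [2, 4, 6, 7, 5, 3, 0, 1]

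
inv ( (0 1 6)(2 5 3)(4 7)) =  (0 6 1)(2 3 5)(4 7)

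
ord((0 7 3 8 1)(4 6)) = 10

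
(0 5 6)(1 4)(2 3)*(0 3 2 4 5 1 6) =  (0 1 5)(3 4 6)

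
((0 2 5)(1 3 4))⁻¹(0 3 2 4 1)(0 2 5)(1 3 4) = (1 3 2 4 5)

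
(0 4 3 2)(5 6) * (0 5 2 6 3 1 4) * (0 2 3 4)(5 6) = (0 2 6 3 5 4 1)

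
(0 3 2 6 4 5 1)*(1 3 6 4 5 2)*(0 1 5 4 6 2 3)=(0 2 6 4 3 5)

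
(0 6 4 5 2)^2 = (0 4 2 6 5)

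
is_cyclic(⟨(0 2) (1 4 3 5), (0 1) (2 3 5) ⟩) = no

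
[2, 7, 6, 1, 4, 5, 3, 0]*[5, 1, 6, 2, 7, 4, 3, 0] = [6, 0, 3, 1, 7, 4, 2, 5]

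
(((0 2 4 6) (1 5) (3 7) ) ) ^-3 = (0 2 4 6) (1 5) (3 7) 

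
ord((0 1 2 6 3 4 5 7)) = 8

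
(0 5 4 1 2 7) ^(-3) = (0 1) (2 5) (4 7) 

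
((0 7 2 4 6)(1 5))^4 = (0 6 4 2 7)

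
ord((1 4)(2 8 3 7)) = 4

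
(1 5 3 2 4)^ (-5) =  ()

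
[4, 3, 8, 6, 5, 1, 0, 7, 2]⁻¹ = [6, 5, 8, 1, 0, 4, 3, 7, 2]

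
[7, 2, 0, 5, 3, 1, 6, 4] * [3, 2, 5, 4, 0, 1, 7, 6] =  [6, 5, 3, 1, 4, 2, 7, 0]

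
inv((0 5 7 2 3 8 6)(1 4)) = (0 6 8 3 2 7 5)(1 4)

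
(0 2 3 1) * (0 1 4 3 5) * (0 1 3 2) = (1 3 4 2 5)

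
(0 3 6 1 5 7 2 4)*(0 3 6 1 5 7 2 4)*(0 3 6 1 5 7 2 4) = (0 1 2 3 5 4 6 7)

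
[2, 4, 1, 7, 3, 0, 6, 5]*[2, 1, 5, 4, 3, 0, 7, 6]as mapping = [0→5, 1→3, 2→1, 3→6, 4→4, 5→2, 6→7, 7→0]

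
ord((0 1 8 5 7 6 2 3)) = 8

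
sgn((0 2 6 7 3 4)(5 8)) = 1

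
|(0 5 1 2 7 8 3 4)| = 8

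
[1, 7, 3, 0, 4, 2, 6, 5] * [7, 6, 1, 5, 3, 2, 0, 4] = [6, 4, 5, 7, 3, 1, 0, 2]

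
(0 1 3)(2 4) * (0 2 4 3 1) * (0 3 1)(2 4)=(0 3 4 2 1)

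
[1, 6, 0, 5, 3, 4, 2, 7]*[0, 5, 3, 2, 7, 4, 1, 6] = [5, 1, 0, 4, 2, 7, 3, 6]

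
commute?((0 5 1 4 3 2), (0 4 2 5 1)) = no:(0 5 1 4 3 2) * (0 4 2 5 1) = (0 1 2 4 3 5), (0 4 2 5 1) * (0 5 1 4 3 2) = (0 3 2 1 5 4)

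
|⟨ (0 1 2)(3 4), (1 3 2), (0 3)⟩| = 120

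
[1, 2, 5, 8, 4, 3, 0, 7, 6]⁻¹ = [6, 0, 1, 5, 4, 2, 8, 7, 3]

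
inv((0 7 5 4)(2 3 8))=(0 4 5 7)(2 8 3)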